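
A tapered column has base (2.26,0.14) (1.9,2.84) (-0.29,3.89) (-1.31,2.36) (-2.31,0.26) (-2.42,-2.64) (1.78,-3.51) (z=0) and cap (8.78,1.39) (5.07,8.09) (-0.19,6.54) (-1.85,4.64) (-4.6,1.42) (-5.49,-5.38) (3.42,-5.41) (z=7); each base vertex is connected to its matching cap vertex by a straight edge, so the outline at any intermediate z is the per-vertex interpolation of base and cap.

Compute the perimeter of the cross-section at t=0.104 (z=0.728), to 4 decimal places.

Cross-section at t=0.104: each vertex is (1-t)·p0[i] + t·p1[i].
  v1: (1-0.104)·(2.26,0.14) + 0.104·(8.78,1.39) = (2.9381,0.2700)
  v2: (1-0.104)·(1.9,2.84) + 0.104·(5.07,8.09) = (2.2297,3.3860)
  v3: (1-0.104)·(-0.29,3.89) + 0.104·(-0.19,6.54) = (-0.2796,4.1656)
  v4: (1-0.104)·(-1.31,2.36) + 0.104·(-1.85,4.64) = (-1.3662,2.5971)
  v5: (1-0.104)·(-2.31,0.26) + 0.104·(-4.6,1.42) = (-2.5482,0.3806)
  v6: (1-0.104)·(-2.42,-2.64) + 0.104·(-5.49,-5.38) = (-2.7393,-2.9250)
  v7: (1-0.104)·(1.78,-3.51) + 0.104·(3.42,-5.41) = (1.9506,-3.7076)
Perimeter = Σ |v_{i+1} − v_i|:
  edge 1→2: √(-0.7084² + 3.1160²) = 3.1955 (running 3.1955)
  edge 2→3: √(-2.5093² + 0.7796²) = 2.6276 (running 5.8231)
  edge 3→4: √(-1.0866² + -1.5685²) = 1.9081 (running 7.7312)
  edge 4→5: √(-1.1820² + -2.2165²) = 2.5120 (running 10.2431)
  edge 5→6: √(-0.1911² + -3.3056²) = 3.3111 (running 13.5543)
  edge 6→7: √(4.6898² + -0.7826²) = 4.7547 (running 18.3089)
  edge 7→1: √(0.9875² + 3.9776²) = 4.0984 (running 22.4073)
Perimeter = 22.4073

Perimeter at t=0.104: 22.4073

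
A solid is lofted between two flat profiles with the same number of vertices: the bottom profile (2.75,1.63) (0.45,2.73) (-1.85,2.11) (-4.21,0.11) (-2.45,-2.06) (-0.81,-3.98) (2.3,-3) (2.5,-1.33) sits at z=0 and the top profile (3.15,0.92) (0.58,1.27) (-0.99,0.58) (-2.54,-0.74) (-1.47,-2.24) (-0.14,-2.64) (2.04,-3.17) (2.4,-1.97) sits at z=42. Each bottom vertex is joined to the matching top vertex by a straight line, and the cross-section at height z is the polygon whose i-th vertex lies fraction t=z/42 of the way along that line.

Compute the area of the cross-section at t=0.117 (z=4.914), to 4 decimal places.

Cross-section at t=0.117: each vertex is (1-t)·p0[i] + t·p1[i].
  v1: (1-0.117)·(2.75,1.63) + 0.117·(3.15,0.92) = (2.7968,1.5469)
  v2: (1-0.117)·(0.45,2.73) + 0.117·(0.58,1.27) = (0.4652,2.5592)
  v3: (1-0.117)·(-1.85,2.11) + 0.117·(-0.99,0.58) = (-1.7494,1.9310)
  v4: (1-0.117)·(-4.21,0.11) + 0.117·(-2.54,-0.74) = (-4.0146,0.0106)
  v5: (1-0.117)·(-2.45,-2.06) + 0.117·(-1.47,-2.24) = (-2.3353,-2.0811)
  v6: (1-0.117)·(-0.81,-3.98) + 0.117·(-0.14,-2.64) = (-0.7316,-3.8232)
  v7: (1-0.117)·(2.3,-3) + 0.117·(2.04,-3.17) = (2.2696,-3.0199)
  v8: (1-0.117)·(2.5,-1.33) + 0.117·(2.4,-1.97) = (2.4883,-1.4049)
Shoelace sum Σ(x_i·y_{i+1} − x_{i+1}·y_i):
  i=1: 2.7968·2.5592 − 0.4652·1.5469 = +6.4379 (running +6.4379)
  i=2: 0.4652·1.9310 − -1.7494·2.5592 = +5.3753 (running +11.8132)
  i=3: -1.7494·0.0106 − -4.0146·1.9310 = +7.7337 (running +19.5469)
  i=4: -4.0146·-2.0811 − -2.3353·0.0106 = +8.3793 (running +27.9262)
  i=5: -2.3353·-3.8232 − -0.7316·-2.0811 = +7.4060 (running +35.3322)
  i=6: -0.7316·-3.0199 − 2.2696·-3.8232 = +10.8865 (running +46.2186)
  i=7: 2.2696·-1.4049 − 2.4883·-3.0199 = +4.3259 (running +50.5445)
  i=8: 2.4883·1.5469 − 2.7968·-1.4049 = +7.7784 (running +58.3229)
Area = |Σ|/2 = |58.3229|/2 = 29.1615

Area at t=0.117: 29.1615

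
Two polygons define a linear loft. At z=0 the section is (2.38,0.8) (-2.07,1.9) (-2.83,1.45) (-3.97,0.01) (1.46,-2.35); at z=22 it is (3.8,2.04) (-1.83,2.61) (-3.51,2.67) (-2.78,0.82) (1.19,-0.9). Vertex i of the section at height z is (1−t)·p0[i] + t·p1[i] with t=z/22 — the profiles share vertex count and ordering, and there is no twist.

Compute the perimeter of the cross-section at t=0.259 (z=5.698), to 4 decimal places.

Cross-section at t=0.259: each vertex is (1-t)·p0[i] + t·p1[i].
  v1: (1-0.259)·(2.38,0.8) + 0.259·(3.8,2.04) = (2.7478,1.1212)
  v2: (1-0.259)·(-2.07,1.9) + 0.259·(-1.83,2.61) = (-2.0078,2.0839)
  v3: (1-0.259)·(-2.83,1.45) + 0.259·(-3.51,2.67) = (-3.0061,1.7660)
  v4: (1-0.259)·(-3.97,0.01) + 0.259·(-2.78,0.82) = (-3.6618,0.2198)
  v5: (1-0.259)·(1.46,-2.35) + 0.259·(1.19,-0.9) = (1.3901,-1.9745)
Perimeter = Σ |v_{i+1} − v_i|:
  edge 1→2: √(-4.7556² + 0.9627²) = 4.8521 (running 4.8521)
  edge 2→3: √(-0.9983² + -0.3179²) = 1.0477 (running 5.8998)
  edge 3→4: √(-0.6557² + -1.5462²) = 1.6795 (running 7.5792)
  edge 4→5: √(5.0519² + -2.1942²) = 5.5078 (running 13.0870)
  edge 5→1: √(1.3577² + 3.0956²) = 3.3803 (running 16.4673)
Perimeter = 16.4673

Perimeter at t=0.259: 16.4673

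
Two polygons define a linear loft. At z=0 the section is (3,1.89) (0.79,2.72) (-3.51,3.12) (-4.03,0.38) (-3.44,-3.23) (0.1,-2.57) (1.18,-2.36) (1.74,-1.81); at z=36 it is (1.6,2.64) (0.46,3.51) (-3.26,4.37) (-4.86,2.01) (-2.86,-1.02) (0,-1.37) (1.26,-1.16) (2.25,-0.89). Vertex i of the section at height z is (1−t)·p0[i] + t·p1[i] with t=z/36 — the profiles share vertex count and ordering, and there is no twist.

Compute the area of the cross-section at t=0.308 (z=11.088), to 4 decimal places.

Area at t=0.308: 32.1405

Cross-section at t=0.308: each vertex is (1-t)·p0[i] + t·p1[i].
  v1: (1-0.308)·(3,1.89) + 0.308·(1.6,2.64) = (2.5688,2.1210)
  v2: (1-0.308)·(0.79,2.72) + 0.308·(0.46,3.51) = (0.6884,2.9633)
  v3: (1-0.308)·(-3.51,3.12) + 0.308·(-3.26,4.37) = (-3.4330,3.5050)
  v4: (1-0.308)·(-4.03,0.38) + 0.308·(-4.86,2.01) = (-4.2856,0.8820)
  v5: (1-0.308)·(-3.44,-3.23) + 0.308·(-2.86,-1.02) = (-3.2614,-2.5493)
  v6: (1-0.308)·(0.1,-2.57) + 0.308·(0,-1.37) = (0.0692,-2.2004)
  v7: (1-0.308)·(1.18,-2.36) + 0.308·(1.26,-1.16) = (1.2046,-1.9904)
  v8: (1-0.308)·(1.74,-1.81) + 0.308·(2.25,-0.89) = (1.8971,-1.5266)
Shoelace sum Σ(x_i·y_{i+1} − x_{i+1}·y_i):
  i=1: 2.5688·2.9633 − 0.6884·2.1210 = +6.1522 (running +6.1522)
  i=2: 0.6884·3.5050 − -3.4330·2.9633 = +12.5858 (running +18.7379)
  i=3: -3.4330·0.8820 − -4.2856·3.5050 = +11.9931 (running +30.7311)
  i=4: -4.2856·-2.5493 − -3.2614·0.8820 = +13.8021 (running +44.5332)
  i=5: -3.2614·-2.2004 − 0.0692·-2.5493 = +7.3527 (running +51.8859)
  i=6: 0.0692·-1.9904 − 1.2046·-2.2004 = +2.5130 (running +54.3989)
  i=7: 1.2046·-1.5266 − 1.8971·-1.9904 = +1.9369 (running +56.3357)
  i=8: 1.8971·2.1210 − 2.5688·-1.5266 = +7.9453 (running +64.2811)
Area = |Σ|/2 = |64.2811|/2 = 32.1405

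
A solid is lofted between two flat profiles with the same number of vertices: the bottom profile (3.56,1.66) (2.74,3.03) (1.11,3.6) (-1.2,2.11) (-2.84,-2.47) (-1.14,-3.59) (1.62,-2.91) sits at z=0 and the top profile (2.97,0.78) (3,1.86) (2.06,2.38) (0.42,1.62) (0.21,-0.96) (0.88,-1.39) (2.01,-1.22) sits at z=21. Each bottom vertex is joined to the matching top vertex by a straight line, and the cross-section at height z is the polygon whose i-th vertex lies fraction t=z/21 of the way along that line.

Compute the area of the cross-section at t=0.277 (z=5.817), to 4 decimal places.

Cross-section at t=0.277: each vertex is (1-t)·p0[i] + t·p1[i].
  v1: (1-0.277)·(3.56,1.66) + 0.277·(2.97,0.78) = (3.3966,1.4162)
  v2: (1-0.277)·(2.74,3.03) + 0.277·(3,1.86) = (2.8120,2.7059)
  v3: (1-0.277)·(1.11,3.6) + 0.277·(2.06,2.38) = (1.3732,3.2621)
  v4: (1-0.277)·(-1.2,2.11) + 0.277·(0.42,1.62) = (-0.7513,1.9743)
  v5: (1-0.277)·(-2.84,-2.47) + 0.277·(0.21,-0.96) = (-1.9951,-2.0517)
  v6: (1-0.277)·(-1.14,-3.59) + 0.277·(0.88,-1.39) = (-0.5805,-2.9806)
  v7: (1-0.277)·(1.62,-2.91) + 0.277·(2.01,-1.22) = (1.7280,-2.4419)
Shoelace sum Σ(x_i·y_{i+1} − x_{i+1}·y_i):
  i=1: 3.3966·2.7059 − 2.8120·1.4162 = +5.2083 (running +5.2083)
  i=2: 2.8120·3.2621 − 1.3732·2.7059 = +5.4574 (running +10.6657)
  i=3: 1.3732·1.9743 − -0.7513·3.2621 = +5.1616 (running +15.8273)
  i=4: -0.7513·-2.0517 − -1.9951·1.9743 = +5.4803 (running +21.3076)
  i=5: -1.9951·-2.9806 − -0.5805·-2.0517 = +4.7558 (running +26.0634)
  i=6: -0.5805·-2.4419 − 1.7280·-2.9806 = +6.5680 (running +32.6314)
  i=7: 1.7280·1.4162 − 3.3966·-2.4419 = +10.7413 (running +43.3727)
Area = |Σ|/2 = |43.3727|/2 = 21.6864

Area at t=0.277: 21.6864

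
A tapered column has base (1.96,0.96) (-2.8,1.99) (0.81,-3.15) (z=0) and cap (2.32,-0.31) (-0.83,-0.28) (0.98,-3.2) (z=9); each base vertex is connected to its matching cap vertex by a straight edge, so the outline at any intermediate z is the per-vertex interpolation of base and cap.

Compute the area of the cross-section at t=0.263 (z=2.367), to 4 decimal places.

Cross-section at t=0.263: each vertex is (1-t)·p0[i] + t·p1[i].
  v1: (1-0.263)·(1.96,0.96) + 0.263·(2.32,-0.31) = (2.0547,0.6260)
  v2: (1-0.263)·(-2.8,1.99) + 0.263·(-0.83,-0.28) = (-2.2819,1.3930)
  v3: (1-0.263)·(0.81,-3.15) + 0.263·(0.98,-3.2) = (0.8547,-3.1631)
Shoelace sum Σ(x_i·y_{i+1} − x_{i+1}·y_i):
  i=1: 2.0547·1.3930 − -2.2819·0.6260 = +4.2906 (running +4.2906)
  i=2: -2.2819·-3.1631 − 0.8547·1.3930 = +6.0274 (running +10.3179)
  i=3: 0.8547·0.6260 − 2.0547·-3.1631 = +7.0343 (running +17.3522)
Area = |Σ|/2 = |17.3522|/2 = 8.6761

Area at t=0.263: 8.6761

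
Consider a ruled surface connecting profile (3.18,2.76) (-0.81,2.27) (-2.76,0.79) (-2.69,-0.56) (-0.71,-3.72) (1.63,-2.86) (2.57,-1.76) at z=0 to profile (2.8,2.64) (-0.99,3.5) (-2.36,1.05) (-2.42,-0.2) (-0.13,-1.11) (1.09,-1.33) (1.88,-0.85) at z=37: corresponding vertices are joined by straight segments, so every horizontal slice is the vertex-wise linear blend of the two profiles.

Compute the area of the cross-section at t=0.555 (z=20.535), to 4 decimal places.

Cross-section at t=0.555: each vertex is (1-t)·p0[i] + t·p1[i].
  v1: (1-0.555)·(3.18,2.76) + 0.555·(2.8,2.64) = (2.9691,2.6934)
  v2: (1-0.555)·(-0.81,2.27) + 0.555·(-0.99,3.5) = (-0.9099,2.9527)
  v3: (1-0.555)·(-2.76,0.79) + 0.555·(-2.36,1.05) = (-2.5380,0.9343)
  v4: (1-0.555)·(-2.69,-0.56) + 0.555·(-2.42,-0.2) = (-2.5402,-0.3602)
  v5: (1-0.555)·(-0.71,-3.72) + 0.555·(-0.13,-1.11) = (-0.3881,-2.2715)
  v6: (1-0.555)·(1.63,-2.86) + 0.555·(1.09,-1.33) = (1.3303,-2.0108)
  v7: (1-0.555)·(2.57,-1.76) + 0.555·(1.88,-0.85) = (2.1871,-1.2550)
Shoelace sum Σ(x_i·y_{i+1} − x_{i+1}·y_i):
  i=1: 2.9691·2.9527 − -0.9099·2.6934 = +11.2174 (running +11.2174)
  i=2: -0.9099·0.9343 − -2.5380·2.9527 = +6.6437 (running +17.8611)
  i=3: -2.5380·-0.3602 − -2.5402·0.9343 = +3.2874 (running +21.1486)
  i=4: -2.5402·-2.2715 − -0.3881·-0.3602 = +5.6300 (running +26.7786)
  i=5: -0.3881·-2.0108 − 1.3303·-2.2715 = +3.8021 (running +30.5807)
  i=6: 1.3303·-1.2550 − 2.1871·-2.0108 = +2.7284 (running +33.3091)
  i=7: 2.1871·2.6934 − 2.9691·-1.2550 = +9.6167 (running +42.9258)
Area = |Σ|/2 = |42.9258|/2 = 21.4629

Area at t=0.555: 21.4629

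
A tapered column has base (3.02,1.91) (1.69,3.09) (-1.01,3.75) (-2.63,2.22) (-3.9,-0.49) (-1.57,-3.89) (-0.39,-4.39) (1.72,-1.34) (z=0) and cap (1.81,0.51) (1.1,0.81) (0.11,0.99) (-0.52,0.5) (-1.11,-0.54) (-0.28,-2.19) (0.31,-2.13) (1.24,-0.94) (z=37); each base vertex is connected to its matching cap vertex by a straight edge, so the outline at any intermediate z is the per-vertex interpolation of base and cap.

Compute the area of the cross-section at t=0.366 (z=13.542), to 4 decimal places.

Area at t=0.366: 21.0117

Cross-section at t=0.366: each vertex is (1-t)·p0[i] + t·p1[i].
  v1: (1-0.366)·(3.02,1.91) + 0.366·(1.81,0.51) = (2.5771,1.3976)
  v2: (1-0.366)·(1.69,3.09) + 0.366·(1.1,0.81) = (1.4741,2.2555)
  v3: (1-0.366)·(-1.01,3.75) + 0.366·(0.11,0.99) = (-0.6001,2.7398)
  v4: (1-0.366)·(-2.63,2.22) + 0.366·(-0.52,0.5) = (-1.8577,1.5905)
  v5: (1-0.366)·(-3.9,-0.49) + 0.366·(-1.11,-0.54) = (-2.8789,-0.5083)
  v6: (1-0.366)·(-1.57,-3.89) + 0.366·(-0.28,-2.19) = (-1.0979,-3.2678)
  v7: (1-0.366)·(-0.39,-4.39) + 0.366·(0.31,-2.13) = (-0.1338,-3.5628)
  v8: (1-0.366)·(1.72,-1.34) + 0.366·(1.24,-0.94) = (1.5443,-1.1936)
Shoelace sum Σ(x_i·y_{i+1} − x_{i+1}·y_i):
  i=1: 2.5771·2.2555 − 1.4741·1.3976 = +3.7526 (running +3.7526)
  i=2: 1.4741·2.7398 − -0.6001·2.2555 = +5.3922 (running +9.1448)
  i=3: -0.6001·1.5905 − -1.8577·2.7398 = +4.1355 (running +13.2803)
  i=4: -1.8577·-0.5083 − -2.8789·1.5905 = +5.5231 (running +18.8034)
  i=5: -2.8789·-3.2678 − -1.0979·-0.5083 = +8.8495 (running +27.6529)
  i=6: -1.0979·-3.5628 − -0.1338·-3.2678 = +3.4743 (running +31.1271)
  i=7: -0.1338·-1.1936 − 1.5443·-3.5628 = +5.6619 (running +36.7890)
  i=8: 1.5443·1.3976 − 2.5771·-1.1936 = +5.2344 (running +42.0234)
Area = |Σ|/2 = |42.0234|/2 = 21.0117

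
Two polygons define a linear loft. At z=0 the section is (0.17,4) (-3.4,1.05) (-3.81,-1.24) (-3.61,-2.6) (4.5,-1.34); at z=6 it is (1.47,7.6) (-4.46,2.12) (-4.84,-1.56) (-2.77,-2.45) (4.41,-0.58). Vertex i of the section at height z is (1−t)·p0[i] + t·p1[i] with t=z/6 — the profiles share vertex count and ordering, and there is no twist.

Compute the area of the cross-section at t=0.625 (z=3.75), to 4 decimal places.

Cross-section at t=0.625: each vertex is (1-t)·p0[i] + t·p1[i].
  v1: (1-0.625)·(0.17,4) + 0.625·(1.47,7.6) = (0.9825,6.2500)
  v2: (1-0.625)·(-3.4,1.05) + 0.625·(-4.46,2.12) = (-4.0625,1.7188)
  v3: (1-0.625)·(-3.81,-1.24) + 0.625·(-4.84,-1.56) = (-4.4537,-1.4400)
  v4: (1-0.625)·(-3.61,-2.6) + 0.625·(-2.77,-2.45) = (-3.0850,-2.5063)
  v5: (1-0.625)·(4.5,-1.34) + 0.625·(4.41,-0.58) = (4.4437,-0.8650)
Shoelace sum Σ(x_i·y_{i+1} − x_{i+1}·y_i):
  i=1: 0.9825·1.7188 − -4.0625·6.2500 = +27.0793 (running +27.0793)
  i=2: -4.0625·-1.4400 − -4.4537·1.7188 = +13.5049 (running +40.5842)
  i=3: -4.4537·-2.5063 − -3.0850·-1.4400 = +6.7198 (running +47.3040)
  i=4: -3.0850·-0.8650 − 4.4437·-2.5063 = +13.8057 (running +61.1097)
  i=5: 4.4437·6.2500 − 0.9825·-0.8650 = +28.6233 (running +89.7330)
Area = |Σ|/2 = |89.7330|/2 = 44.8665

Area at t=0.625: 44.8665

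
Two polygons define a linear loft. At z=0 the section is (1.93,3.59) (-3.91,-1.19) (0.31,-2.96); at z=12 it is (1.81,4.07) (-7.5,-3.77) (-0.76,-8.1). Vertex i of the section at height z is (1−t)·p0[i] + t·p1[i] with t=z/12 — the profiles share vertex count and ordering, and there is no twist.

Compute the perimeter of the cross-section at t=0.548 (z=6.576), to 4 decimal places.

Cross-section at t=0.548: each vertex is (1-t)·p0[i] + t·p1[i].
  v1: (1-0.548)·(1.93,3.59) + 0.548·(1.81,4.07) = (1.8642,3.8530)
  v2: (1-0.548)·(-3.91,-1.19) + 0.548·(-7.5,-3.77) = (-5.8773,-2.6038)
  v3: (1-0.548)·(0.31,-2.96) + 0.548·(-0.76,-8.1) = (-0.2764,-5.7767)
Perimeter = Σ |v_{i+1} − v_i|:
  edge 1→2: √(-7.7416² + -6.4569²) = 10.0808 (running 10.0808)
  edge 2→3: √(5.6010² + -3.1729²) = 6.4372 (running 16.5181)
  edge 3→1: √(2.1406² + 9.6298²) = 9.8648 (running 26.3829)
Perimeter = 26.3829

Perimeter at t=0.548: 26.3829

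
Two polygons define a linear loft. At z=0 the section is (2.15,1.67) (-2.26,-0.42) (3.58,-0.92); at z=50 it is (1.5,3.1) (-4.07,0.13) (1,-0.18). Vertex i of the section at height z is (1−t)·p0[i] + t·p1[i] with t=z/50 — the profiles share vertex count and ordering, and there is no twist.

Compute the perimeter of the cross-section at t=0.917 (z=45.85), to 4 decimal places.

Cross-section at t=0.917: each vertex is (1-t)·p0[i] + t·p1[i].
  v1: (1-0.917)·(2.15,1.67) + 0.917·(1.5,3.1) = (1.5540,2.9813)
  v2: (1-0.917)·(-2.26,-0.42) + 0.917·(-4.07,0.13) = (-3.9198,0.0844)
  v3: (1-0.917)·(3.58,-0.92) + 0.917·(1,-0.18) = (1.2141,-0.2414)
Perimeter = Σ |v_{i+1} − v_i|:
  edge 1→2: √(-5.4737² + -2.8970²) = 6.1931 (running 6.1931)
  edge 2→3: √(5.1339² + -0.3258²) = 5.1442 (running 11.3373)
  edge 3→1: √(0.3398² + 3.2227²) = 3.2406 (running 14.5779)
Perimeter = 14.5779

Perimeter at t=0.917: 14.5779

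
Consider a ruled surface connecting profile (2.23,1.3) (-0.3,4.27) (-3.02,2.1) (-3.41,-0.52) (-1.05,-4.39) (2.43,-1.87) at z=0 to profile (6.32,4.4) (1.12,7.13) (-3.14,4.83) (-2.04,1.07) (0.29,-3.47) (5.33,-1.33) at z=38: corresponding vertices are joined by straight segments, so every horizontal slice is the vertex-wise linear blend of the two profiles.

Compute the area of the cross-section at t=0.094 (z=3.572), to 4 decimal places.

Cross-section at t=0.094: each vertex is (1-t)·p0[i] + t·p1[i].
  v1: (1-0.094)·(2.23,1.3) + 0.094·(6.32,4.4) = (2.6145,1.5914)
  v2: (1-0.094)·(-0.3,4.27) + 0.094·(1.12,7.13) = (-0.1665,4.5388)
  v3: (1-0.094)·(-3.02,2.1) + 0.094·(-3.14,4.83) = (-3.0313,2.3566)
  v4: (1-0.094)·(-3.41,-0.52) + 0.094·(-2.04,1.07) = (-3.2812,-0.3705)
  v5: (1-0.094)·(-1.05,-4.39) + 0.094·(0.29,-3.47) = (-0.9240,-4.3035)
  v6: (1-0.094)·(2.43,-1.87) + 0.094·(5.33,-1.33) = (2.7026,-1.8192)
Shoelace sum Σ(x_i·y_{i+1} − x_{i+1}·y_i):
  i=1: 2.6145·4.5388 − -0.1665·1.5914 = +12.1316 (running +12.1316)
  i=2: -0.1665·2.3566 − -3.0313·4.5388 = +13.3661 (running +25.4977)
  i=3: -3.0313·-0.3705 − -3.2812·2.3566 = +8.8558 (running +34.3535)
  i=4: -3.2812·-4.3035 − -0.9240·-0.3705 = +13.7784 (running +48.1319)
  i=5: -0.9240·-1.8192 − 2.7026·-4.3035 = +13.3117 (running +61.4436)
  i=6: 2.7026·1.5914 − 2.6145·-1.8192 = +9.0572 (running +70.5009)
Area = |Σ|/2 = |70.5009|/2 = 35.2504

Area at t=0.094: 35.2504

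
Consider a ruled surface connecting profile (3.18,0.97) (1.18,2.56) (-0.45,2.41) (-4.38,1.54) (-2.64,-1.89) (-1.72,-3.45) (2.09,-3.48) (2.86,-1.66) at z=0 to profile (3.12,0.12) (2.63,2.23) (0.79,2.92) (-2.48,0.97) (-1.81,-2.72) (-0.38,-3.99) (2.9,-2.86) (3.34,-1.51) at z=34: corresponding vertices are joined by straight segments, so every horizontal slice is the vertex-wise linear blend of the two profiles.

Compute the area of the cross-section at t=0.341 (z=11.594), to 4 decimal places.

Cross-section at t=0.341: each vertex is (1-t)·p0[i] + t·p1[i].
  v1: (1-0.341)·(3.18,0.97) + 0.341·(3.12,0.12) = (3.1595,0.6801)
  v2: (1-0.341)·(1.18,2.56) + 0.341·(2.63,2.23) = (1.6744,2.4475)
  v3: (1-0.341)·(-0.45,2.41) + 0.341·(0.79,2.92) = (-0.0272,2.5839)
  v4: (1-0.341)·(-4.38,1.54) + 0.341·(-2.48,0.97) = (-3.7321,1.3456)
  v5: (1-0.341)·(-2.64,-1.89) + 0.341·(-1.81,-2.72) = (-2.3570,-2.1730)
  v6: (1-0.341)·(-1.72,-3.45) + 0.341·(-0.38,-3.99) = (-1.2631,-3.6341)
  v7: (1-0.341)·(2.09,-3.48) + 0.341·(2.9,-2.86) = (2.3662,-3.2686)
  v8: (1-0.341)·(2.86,-1.66) + 0.341·(3.34,-1.51) = (3.0237,-1.6088)
Shoelace sum Σ(x_i·y_{i+1} − x_{i+1}·y_i):
  i=1: 3.1595·2.4475 − 1.6744·0.6801 = +6.5940 (running +6.5940)
  i=2: 1.6744·2.5839 − -0.0272·2.4475 = +4.3931 (running +10.9871)
  i=3: -0.0272·1.3456 − -3.7321·2.5839 = +9.6069 (running +20.5940)
  i=4: -3.7321·-2.1730 − -2.3570·1.3456 = +11.2816 (running +31.8755)
  i=5: -2.3570·-3.6341 − -1.2631·-2.1730 = +5.8209 (running +37.6964)
  i=6: -1.2631·-3.2686 − 2.3662·-3.6341 = +12.7276 (running +50.4240)
  i=7: 2.3662·-1.6088 − 3.0237·-3.2686 = +6.0763 (running +56.5002)
  i=8: 3.0237·0.6801 − 3.1595·-1.6088 = +7.1398 (running +63.6400)
Area = |Σ|/2 = |63.6400|/2 = 31.8200

Area at t=0.341: 31.8200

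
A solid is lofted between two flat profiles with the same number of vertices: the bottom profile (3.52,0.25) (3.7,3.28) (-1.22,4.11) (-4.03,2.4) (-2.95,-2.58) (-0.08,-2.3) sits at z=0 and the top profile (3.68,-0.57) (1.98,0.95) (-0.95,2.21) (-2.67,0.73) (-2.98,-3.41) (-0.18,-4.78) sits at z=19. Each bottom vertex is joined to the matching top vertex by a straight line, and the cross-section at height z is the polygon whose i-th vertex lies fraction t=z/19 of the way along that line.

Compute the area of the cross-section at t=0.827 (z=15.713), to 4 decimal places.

Area at t=0.827: 30.1506

Cross-section at t=0.827: each vertex is (1-t)·p0[i] + t·p1[i].
  v1: (1-0.827)·(3.52,0.25) + 0.827·(3.68,-0.57) = (3.6523,-0.4281)
  v2: (1-0.827)·(3.7,3.28) + 0.827·(1.98,0.95) = (2.2776,1.3531)
  v3: (1-0.827)·(-1.22,4.11) + 0.827·(-0.95,2.21) = (-0.9967,2.5387)
  v4: (1-0.827)·(-4.03,2.4) + 0.827·(-2.67,0.73) = (-2.9053,1.0189)
  v5: (1-0.827)·(-2.95,-2.58) + 0.827·(-2.98,-3.41) = (-2.9748,-3.2664)
  v6: (1-0.827)·(-0.08,-2.3) + 0.827·(-0.18,-4.78) = (-0.1627,-4.3510)
Shoelace sum Σ(x_i·y_{i+1} − x_{i+1}·y_i):
  i=1: 3.6523·1.3531 − 2.2776·-0.4281 = +5.9170 (running +5.9170)
  i=2: 2.2776·2.5387 − -0.9967·1.3531 = +7.1307 (running +13.0477)
  i=3: -0.9967·1.0189 − -2.9053·2.5387 = +6.3601 (running +19.4078)
  i=4: -2.9053·-3.2664 − -2.9748·1.0189 = +12.5209 (running +31.9287)
  i=5: -2.9748·-4.3510 − -0.1627·-3.2664 = +12.4118 (running +44.3405)
  i=6: -0.1627·-0.4281 − 3.6523·-4.3510 = +15.9608 (running +60.3013)
Area = |Σ|/2 = |60.3013|/2 = 30.1506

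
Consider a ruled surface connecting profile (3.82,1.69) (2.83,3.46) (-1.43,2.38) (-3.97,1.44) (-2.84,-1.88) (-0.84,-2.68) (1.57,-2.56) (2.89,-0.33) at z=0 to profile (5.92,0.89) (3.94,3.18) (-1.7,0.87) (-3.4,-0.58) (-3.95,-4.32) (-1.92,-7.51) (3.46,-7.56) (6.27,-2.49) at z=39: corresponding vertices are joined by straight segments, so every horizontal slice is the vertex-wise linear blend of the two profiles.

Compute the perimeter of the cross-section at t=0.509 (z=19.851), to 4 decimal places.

Perimeter at t=0.509: 27.4672

Cross-section at t=0.509: each vertex is (1-t)·p0[i] + t·p1[i].
  v1: (1-0.509)·(3.82,1.69) + 0.509·(5.92,0.89) = (4.8889,1.2828)
  v2: (1-0.509)·(2.83,3.46) + 0.509·(3.94,3.18) = (3.3950,3.3175)
  v3: (1-0.509)·(-1.43,2.38) + 0.509·(-1.7,0.87) = (-1.5674,1.6114)
  v4: (1-0.509)·(-3.97,1.44) + 0.509·(-3.4,-0.58) = (-3.6799,0.4118)
  v5: (1-0.509)·(-2.84,-1.88) + 0.509·(-3.95,-4.32) = (-3.4050,-3.1220)
  v6: (1-0.509)·(-0.84,-2.68) + 0.509·(-1.92,-7.51) = (-1.3897,-5.1385)
  v7: (1-0.509)·(1.57,-2.56) + 0.509·(3.46,-7.56) = (2.5320,-5.1050)
  v8: (1-0.509)·(2.89,-0.33) + 0.509·(6.27,-2.49) = (4.6104,-1.4294)
Perimeter = Σ |v_{i+1} − v_i|:
  edge 1→2: √(-1.4939² + 2.0347²) = 2.5242 (running 2.5242)
  edge 2→3: √(-4.9624² + -1.7061²) = 5.2475 (running 7.7717)
  edge 3→4: √(-2.1124² + -1.1996²) = 2.4293 (running 10.2010)
  edge 4→5: √(0.2749² + -3.5338²) = 3.5445 (running 13.7455)
  edge 5→6: √(2.0153² + -2.0165²) = 2.8509 (running 16.5964)
  edge 6→7: √(3.9217² + 0.0335²) = 3.9219 (running 20.5182)
  edge 7→8: √(2.0784² + 3.6756²) = 4.2225 (running 24.7407)
  edge 8→1: √(0.2785² + 2.7122²) = 2.7265 (running 27.4672)
Perimeter = 27.4672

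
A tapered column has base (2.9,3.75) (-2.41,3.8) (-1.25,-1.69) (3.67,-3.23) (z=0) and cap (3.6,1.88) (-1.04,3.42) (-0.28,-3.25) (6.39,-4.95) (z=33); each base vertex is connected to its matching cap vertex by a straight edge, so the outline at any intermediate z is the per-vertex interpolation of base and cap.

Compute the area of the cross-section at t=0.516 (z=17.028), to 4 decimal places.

Cross-section at t=0.516: each vertex is (1-t)·p0[i] + t·p1[i].
  v1: (1-0.516)·(2.9,3.75) + 0.516·(3.6,1.88) = (3.2612,2.7851)
  v2: (1-0.516)·(-2.41,3.8) + 0.516·(-1.04,3.42) = (-1.7031,3.6039)
  v3: (1-0.516)·(-1.25,-1.69) + 0.516·(-0.28,-3.25) = (-0.7495,-2.4950)
  v4: (1-0.516)·(3.67,-3.23) + 0.516·(6.39,-4.95) = (5.0735,-4.1175)
Shoelace sum Σ(x_i·y_{i+1} − x_{i+1}·y_i):
  i=1: 3.2612·3.6039 − -1.7031·2.7851 = +16.4963 (running +16.4963)
  i=2: -1.7031·-2.4950 − -0.7495·3.6039 = +6.9502 (running +23.4465)
  i=3: -0.7495·-4.1175 − 5.0735·-2.4950 = +15.7442 (running +39.1907)
  i=4: 5.0735·2.7851 − 3.2612·-4.1175 = +27.5582 (running +66.7489)
Area = |Σ|/2 = |66.7489|/2 = 33.3745

Area at t=0.516: 33.3745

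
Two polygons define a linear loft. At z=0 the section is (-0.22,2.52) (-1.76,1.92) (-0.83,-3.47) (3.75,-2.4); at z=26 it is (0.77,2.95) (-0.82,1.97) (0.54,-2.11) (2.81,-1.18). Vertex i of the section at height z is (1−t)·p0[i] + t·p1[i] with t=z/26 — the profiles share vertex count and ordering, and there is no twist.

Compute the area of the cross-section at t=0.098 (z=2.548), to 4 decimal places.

Cross-section at t=0.098: each vertex is (1-t)·p0[i] + t·p1[i].
  v1: (1-0.098)·(-0.22,2.52) + 0.098·(0.77,2.95) = (-0.1230,2.5621)
  v2: (1-0.098)·(-1.76,1.92) + 0.098·(-0.82,1.97) = (-1.6679,1.9249)
  v3: (1-0.098)·(-0.83,-3.47) + 0.098·(0.54,-2.11) = (-0.6957,-3.3367)
  v4: (1-0.098)·(3.75,-2.4) + 0.098·(2.81,-1.18) = (3.6579,-2.2804)
Shoelace sum Σ(x_i·y_{i+1} − x_{i+1}·y_i):
  i=1: -0.1230·1.9249 − -1.6679·2.5621 = +4.0366 (running +4.0366)
  i=2: -1.6679·-3.3367 − -0.6957·1.9249 = +6.9045 (running +10.9411)
  i=3: -0.6957·-2.2804 − 3.6579·-3.3367 = +13.7919 (running +24.7330)
  i=4: 3.6579·2.5621 − -0.1230·-2.2804 = +9.0916 (running +33.8246)
Area = |Σ|/2 = |33.8246|/2 = 16.9123

Area at t=0.098: 16.9123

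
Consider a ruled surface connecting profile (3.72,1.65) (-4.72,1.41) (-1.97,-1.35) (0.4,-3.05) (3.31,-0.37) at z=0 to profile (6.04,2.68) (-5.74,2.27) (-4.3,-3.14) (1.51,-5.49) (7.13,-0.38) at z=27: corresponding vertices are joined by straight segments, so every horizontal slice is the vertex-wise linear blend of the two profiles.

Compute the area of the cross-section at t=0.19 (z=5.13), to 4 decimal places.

Cross-section at t=0.19: each vertex is (1-t)·p0[i] + t·p1[i].
  v1: (1-0.19)·(3.72,1.65) + 0.19·(6.04,2.68) = (4.1608,1.8457)
  v2: (1-0.19)·(-4.72,1.41) + 0.19·(-5.74,2.27) = (-4.9138,1.5734)
  v3: (1-0.19)·(-1.97,-1.35) + 0.19·(-4.3,-3.14) = (-2.4127,-1.6901)
  v4: (1-0.19)·(0.4,-3.05) + 0.19·(1.51,-5.49) = (0.6109,-3.5136)
  v5: (1-0.19)·(3.31,-0.37) + 0.19·(7.13,-0.38) = (4.0358,-0.3719)
Shoelace sum Σ(x_i·y_{i+1} − x_{i+1}·y_i):
  i=1: 4.1608·1.5734 − -4.9138·1.8457 = +15.6160 (running +15.6160)
  i=2: -4.9138·-1.6901 − -2.4127·1.5734 = +12.1010 (running +27.7170)
  i=3: -2.4127·-3.5136 − 0.6109·-1.6901 = +9.5097 (running +37.2267)
  i=4: 0.6109·-0.3719 − 4.0358·-3.5136 = +13.9530 (running +51.1797)
  i=5: 4.0358·1.8457 − 4.1608·-0.3719 = +8.9963 (running +60.1760)
Area = |Σ|/2 = |60.1760|/2 = 30.0880

Area at t=0.19: 30.0880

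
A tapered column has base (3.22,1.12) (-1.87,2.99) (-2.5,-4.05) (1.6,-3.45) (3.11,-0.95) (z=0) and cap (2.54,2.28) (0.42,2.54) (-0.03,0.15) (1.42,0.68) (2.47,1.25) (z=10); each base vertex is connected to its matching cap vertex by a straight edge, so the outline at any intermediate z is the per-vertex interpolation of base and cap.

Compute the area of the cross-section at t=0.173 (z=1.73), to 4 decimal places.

Cross-section at t=0.173: each vertex is (1-t)·p0[i] + t·p1[i].
  v1: (1-0.173)·(3.22,1.12) + 0.173·(2.54,2.28) = (3.1024,1.3207)
  v2: (1-0.173)·(-1.87,2.99) + 0.173·(0.42,2.54) = (-1.4738,2.9122)
  v3: (1-0.173)·(-2.5,-4.05) + 0.173·(-0.03,0.15) = (-2.0727,-3.3234)
  v4: (1-0.173)·(1.6,-3.45) + 0.173·(1.42,0.68) = (1.5689,-2.7355)
  v5: (1-0.173)·(3.11,-0.95) + 0.173·(2.47,1.25) = (2.9993,-0.5694)
Shoelace sum Σ(x_i·y_{i+1} − x_{i+1}·y_i):
  i=1: 3.1024·2.9122 − -1.4738·1.3207 = +10.9810 (running +10.9810)
  i=2: -1.4738·-3.3234 − -2.0727·2.9122 = +10.9341 (running +21.9151)
  i=3: -2.0727·-2.7355 − 1.5689·-3.3234 = +10.8838 (running +32.7989)
  i=4: 1.5689·-0.5694 − 2.9993·-2.7355 = +7.3113 (running +40.1102)
  i=5: 2.9993·1.3207 − 3.1024·-0.5694 = +5.7276 (running +45.8377)
Area = |Σ|/2 = |45.8377|/2 = 22.9189

Area at t=0.173: 22.9189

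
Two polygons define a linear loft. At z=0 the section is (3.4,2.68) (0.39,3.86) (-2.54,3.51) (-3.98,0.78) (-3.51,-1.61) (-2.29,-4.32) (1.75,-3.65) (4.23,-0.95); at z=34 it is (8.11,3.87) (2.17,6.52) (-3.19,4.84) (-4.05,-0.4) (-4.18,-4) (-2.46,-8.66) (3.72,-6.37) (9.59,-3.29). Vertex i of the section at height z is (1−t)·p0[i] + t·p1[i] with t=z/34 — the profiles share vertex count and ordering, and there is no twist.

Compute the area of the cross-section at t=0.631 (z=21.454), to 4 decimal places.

Cross-section at t=0.631: each vertex is (1-t)·p0[i] + t·p1[i].
  v1: (1-0.631)·(3.4,2.68) + 0.631·(8.11,3.87) = (6.3720,3.4309)
  v2: (1-0.631)·(0.39,3.86) + 0.631·(2.17,6.52) = (1.5132,5.5385)
  v3: (1-0.631)·(-2.54,3.51) + 0.631·(-3.19,4.84) = (-2.9501,4.3492)
  v4: (1-0.631)·(-3.98,0.78) + 0.631·(-4.05,-0.4) = (-4.0242,0.0354)
  v5: (1-0.631)·(-3.51,-1.61) + 0.631·(-4.18,-4) = (-3.9328,-3.1181)
  v6: (1-0.631)·(-2.29,-4.32) + 0.631·(-2.46,-8.66) = (-2.3973,-7.0585)
  v7: (1-0.631)·(1.75,-3.65) + 0.631·(3.72,-6.37) = (2.9931,-5.3663)
  v8: (1-0.631)·(4.23,-0.95) + 0.631·(9.59,-3.29) = (7.6122,-2.4265)
Shoelace sum Σ(x_i·y_{i+1} − x_{i+1}·y_i):
  i=1: 6.3720·5.5385 − 1.5132·3.4309 = +30.0996 (running +30.0996)
  i=2: 1.5132·4.3492 − -2.9501·5.5385 = +22.9205 (running +53.0200)
  i=3: -2.9501·0.0354 − -4.0242·4.3492 = +17.3975 (running +70.4176)
  i=4: -4.0242·-3.1181 − -3.9328·0.0354 = +12.6870 (running +83.1046)
  i=5: -3.9328·-7.0585 − -2.3973·-3.1181 = +20.2847 (running +103.3893)
  i=6: -2.3973·-5.3663 − 2.9931·-7.0585 = +33.9912 (running +137.3805)
  i=7: 2.9931·-2.4265 − 7.6122·-5.3663 = +33.5865 (running +170.9670)
  i=8: 7.6122·3.4309 − 6.3720·-2.4265 = +41.5784 (running +212.5454)
Area = |Σ|/2 = |212.5454|/2 = 106.2727

Area at t=0.631: 106.2727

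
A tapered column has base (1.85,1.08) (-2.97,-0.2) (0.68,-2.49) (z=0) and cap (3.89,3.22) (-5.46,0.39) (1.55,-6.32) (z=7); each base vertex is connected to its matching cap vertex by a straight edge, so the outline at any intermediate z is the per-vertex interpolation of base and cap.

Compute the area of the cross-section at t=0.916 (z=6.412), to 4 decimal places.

Cross-section at t=0.916: each vertex is (1-t)·p0[i] + t·p1[i].
  v1: (1-0.916)·(1.85,1.08) + 0.916·(3.89,3.22) = (3.7186,3.0402)
  v2: (1-0.916)·(-2.97,-0.2) + 0.916·(-5.46,0.39) = (-5.2508,0.3404)
  v3: (1-0.916)·(0.68,-2.49) + 0.916·(1.55,-6.32) = (1.4769,-5.9983)
Shoelace sum Σ(x_i·y_{i+1} − x_{i+1}·y_i):
  i=1: 3.7186·0.3404 − -5.2508·3.0402 = +17.2298 (running +17.2298)
  i=2: -5.2508·-5.9983 − 1.4769·0.3404 = +30.9932 (running +48.2230)
  i=3: 1.4769·3.0402 − 3.7186·-5.9983 = +26.7956 (running +75.0186)
Area = |Σ|/2 = |75.0186|/2 = 37.5093

Area at t=0.916: 37.5093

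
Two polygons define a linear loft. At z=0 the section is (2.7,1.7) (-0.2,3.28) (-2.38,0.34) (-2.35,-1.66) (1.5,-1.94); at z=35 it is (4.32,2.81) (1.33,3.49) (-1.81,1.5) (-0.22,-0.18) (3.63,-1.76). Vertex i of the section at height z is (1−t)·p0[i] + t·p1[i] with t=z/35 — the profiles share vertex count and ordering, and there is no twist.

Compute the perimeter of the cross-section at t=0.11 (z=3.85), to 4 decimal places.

Cross-section at t=0.11: each vertex is (1-t)·p0[i] + t·p1[i].
  v1: (1-0.11)·(2.7,1.7) + 0.11·(4.32,2.81) = (2.8782,1.8221)
  v2: (1-0.11)·(-0.2,3.28) + 0.11·(1.33,3.49) = (-0.0317,3.3031)
  v3: (1-0.11)·(-2.38,0.34) + 0.11·(-1.81,1.5) = (-2.3173,0.4676)
  v4: (1-0.11)·(-2.35,-1.66) + 0.11·(-0.22,-0.18) = (-2.1157,-1.4972)
  v5: (1-0.11)·(1.5,-1.94) + 0.11·(3.63,-1.76) = (1.7343,-1.9202)
Perimeter = Σ |v_{i+1} − v_i|:
  edge 1→2: √(-2.9099² + 1.4810²) = 3.2651 (running 3.2651)
  edge 2→3: √(-2.2856² + -2.8355²) = 3.6420 (running 6.9071)
  edge 3→4: √(0.2016² + -1.9648²) = 1.9751 (running 8.8822)
  edge 4→5: √(3.8500² + -0.4230²) = 3.8732 (running 12.7554)
  edge 5→1: √(1.1439² + 3.7423²) = 3.9132 (running 16.6686)
Perimeter = 16.6686

Perimeter at t=0.11: 16.6686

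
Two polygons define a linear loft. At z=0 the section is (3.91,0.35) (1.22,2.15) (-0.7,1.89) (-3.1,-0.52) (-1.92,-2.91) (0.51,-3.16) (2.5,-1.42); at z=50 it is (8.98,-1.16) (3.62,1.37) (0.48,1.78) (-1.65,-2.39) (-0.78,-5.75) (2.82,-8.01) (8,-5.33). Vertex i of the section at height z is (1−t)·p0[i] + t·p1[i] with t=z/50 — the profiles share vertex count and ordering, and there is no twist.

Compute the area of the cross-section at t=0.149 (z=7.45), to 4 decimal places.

Area at t=0.149: 28.9641

Cross-section at t=0.149: each vertex is (1-t)·p0[i] + t·p1[i].
  v1: (1-0.149)·(3.91,0.35) + 0.149·(8.98,-1.16) = (4.6654,0.1250)
  v2: (1-0.149)·(1.22,2.15) + 0.149·(3.62,1.37) = (1.5776,2.0338)
  v3: (1-0.149)·(-0.7,1.89) + 0.149·(0.48,1.78) = (-0.5242,1.8736)
  v4: (1-0.149)·(-3.1,-0.52) + 0.149·(-1.65,-2.39) = (-2.8840,-0.7986)
  v5: (1-0.149)·(-1.92,-2.91) + 0.149·(-0.78,-5.75) = (-1.7501,-3.3332)
  v6: (1-0.149)·(0.51,-3.16) + 0.149·(2.82,-8.01) = (0.8542,-3.8826)
  v7: (1-0.149)·(2.5,-1.42) + 0.149·(8,-5.33) = (3.3195,-2.0026)
Shoelace sum Σ(x_i·y_{i+1} − x_{i+1}·y_i):
  i=1: 4.6654·2.0338 − 1.5776·0.1250 = +9.2912 (running +9.2912)
  i=2: 1.5776·1.8736 − -0.5242·2.0338 = +4.0219 (running +13.3131)
  i=3: -0.5242·-0.7986 − -2.8840·1.8736 = +5.8220 (running +19.1351)
  i=4: -2.8840·-3.3332 − -1.7501·-0.7986 = +8.2150 (running +27.3501)
  i=5: -1.7501·-3.8826 − 0.8542·-3.3332 = +9.6423 (running +36.9924)
  i=6: 0.8542·-2.0026 − 3.3195·-3.8826 = +11.1779 (running +48.1703)
  i=7: 3.3195·0.1250 − 4.6654·-2.0026 = +9.7579 (running +57.9282)
Area = |Σ|/2 = |57.9282|/2 = 28.9641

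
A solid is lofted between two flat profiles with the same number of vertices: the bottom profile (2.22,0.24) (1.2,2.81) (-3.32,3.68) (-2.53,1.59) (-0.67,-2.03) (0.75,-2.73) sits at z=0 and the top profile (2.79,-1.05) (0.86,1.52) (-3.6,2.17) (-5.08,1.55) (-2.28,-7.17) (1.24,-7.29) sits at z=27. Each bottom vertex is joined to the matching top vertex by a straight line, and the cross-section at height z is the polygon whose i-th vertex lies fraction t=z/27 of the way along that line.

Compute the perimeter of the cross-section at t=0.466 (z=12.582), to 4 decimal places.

Cross-section at t=0.466: each vertex is (1-t)·p0[i] + t·p1[i].
  v1: (1-0.466)·(2.22,0.24) + 0.466·(2.79,-1.05) = (2.4856,-0.3611)
  v2: (1-0.466)·(1.2,2.81) + 0.466·(0.86,1.52) = (1.0416,2.2089)
  v3: (1-0.466)·(-3.32,3.68) + 0.466·(-3.6,2.17) = (-3.4505,2.9763)
  v4: (1-0.466)·(-2.53,1.59) + 0.466·(-5.08,1.55) = (-3.7183,1.5714)
  v5: (1-0.466)·(-0.67,-2.03) + 0.466·(-2.28,-7.17) = (-1.4203,-4.4252)
  v6: (1-0.466)·(0.75,-2.73) + 0.466·(1.24,-7.29) = (0.9783,-4.8550)
Perimeter = Σ |v_{i+1} − v_i|:
  edge 1→2: √(-1.4441² + 2.5700²) = 2.9479 (running 2.9479)
  edge 2→3: √(-4.4920² + 0.7675²) = 4.5571 (running 7.5050)
  edge 3→4: √(-0.2678² + -1.4050²) = 1.4303 (running 8.9353)
  edge 4→5: √(2.2980² + -5.9966²) = 6.4219 (running 15.3572)
  edge 5→6: √(2.3986² + -0.4297²) = 2.4368 (running 17.7940)
  edge 6→1: √(1.5073² + 4.4938²) = 4.7399 (running 22.5338)
Perimeter = 22.5338

Perimeter at t=0.466: 22.5338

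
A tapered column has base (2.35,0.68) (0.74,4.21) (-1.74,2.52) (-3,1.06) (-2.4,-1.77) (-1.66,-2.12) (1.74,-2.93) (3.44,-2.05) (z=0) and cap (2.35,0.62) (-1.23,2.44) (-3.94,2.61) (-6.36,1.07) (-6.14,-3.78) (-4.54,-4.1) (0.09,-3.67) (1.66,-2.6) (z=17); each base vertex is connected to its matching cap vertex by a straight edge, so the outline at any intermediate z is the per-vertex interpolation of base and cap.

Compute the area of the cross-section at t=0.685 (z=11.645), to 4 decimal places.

Area at t=0.685: 40.7449

Cross-section at t=0.685: each vertex is (1-t)·p0[i] + t·p1[i].
  v1: (1-0.685)·(2.35,0.68) + 0.685·(2.35,0.62) = (2.3500,0.6389)
  v2: (1-0.685)·(0.74,4.21) + 0.685·(-1.23,2.44) = (-0.6095,2.9975)
  v3: (1-0.685)·(-1.74,2.52) + 0.685·(-3.94,2.61) = (-3.2470,2.5816)
  v4: (1-0.685)·(-3,1.06) + 0.685·(-6.36,1.07) = (-5.3016,1.0669)
  v5: (1-0.685)·(-2.4,-1.77) + 0.685·(-6.14,-3.78) = (-4.9619,-3.1469)
  v6: (1-0.685)·(-1.66,-2.12) + 0.685·(-4.54,-4.1) = (-3.6328,-3.4763)
  v7: (1-0.685)·(1.74,-2.93) + 0.685·(0.09,-3.67) = (0.6097,-3.4369)
  v8: (1-0.685)·(3.44,-2.05) + 0.685·(1.66,-2.6) = (2.2207,-2.4268)
Shoelace sum Σ(x_i·y_{i+1} − x_{i+1}·y_i):
  i=1: 2.3500·2.9975 − -0.6095·0.6389 = +7.4336 (running +7.4336)
  i=2: -0.6095·2.5816 − -3.2470·2.9975 = +8.1597 (running +15.5933)
  i=3: -3.2470·1.0669 − -5.3016·2.5816 = +10.2228 (running +25.8161)
  i=4: -5.3016·-3.1469 − -4.9619·1.0669 = +21.9769 (running +47.7930)
  i=5: -4.9619·-3.4763 − -3.6328·-3.1469 = +5.8172 (running +53.6102)
  i=6: -3.6328·-3.4369 − 0.6097·-3.4763 = +14.6052 (running +68.2155)
  i=7: 0.6097·-2.4268 − 2.2207·-3.4369 = +6.1526 (running +74.3681)
  i=8: 2.2207·0.6389 − 2.3500·-2.4268 = +7.1217 (running +81.4897)
Area = |Σ|/2 = |81.4897|/2 = 40.7449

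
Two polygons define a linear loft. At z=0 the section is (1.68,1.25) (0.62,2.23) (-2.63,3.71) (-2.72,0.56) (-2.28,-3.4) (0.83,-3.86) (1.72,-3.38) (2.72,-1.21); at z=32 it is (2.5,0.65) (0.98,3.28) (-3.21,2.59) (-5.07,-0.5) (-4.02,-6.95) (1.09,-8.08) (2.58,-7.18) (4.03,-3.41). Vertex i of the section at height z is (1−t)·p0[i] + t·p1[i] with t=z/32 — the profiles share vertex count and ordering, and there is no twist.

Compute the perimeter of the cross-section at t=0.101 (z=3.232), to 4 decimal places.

Cross-section at t=0.101: each vertex is (1-t)·p0[i] + t·p1[i].
  v1: (1-0.101)·(1.68,1.25) + 0.101·(2.5,0.65) = (1.7628,1.1894)
  v2: (1-0.101)·(0.62,2.23) + 0.101·(0.98,3.28) = (0.6564,2.3361)
  v3: (1-0.101)·(-2.63,3.71) + 0.101·(-3.21,2.59) = (-2.6886,3.5969)
  v4: (1-0.101)·(-2.72,0.56) + 0.101·(-5.07,-0.5) = (-2.9574,0.4529)
  v5: (1-0.101)·(-2.28,-3.4) + 0.101·(-4.02,-6.95) = (-2.4557,-3.7586)
  v6: (1-0.101)·(0.83,-3.86) + 0.101·(1.09,-8.08) = (0.8563,-4.2862)
  v7: (1-0.101)·(1.72,-3.38) + 0.101·(2.58,-7.18) = (1.8069,-3.7638)
  v8: (1-0.101)·(2.72,-1.21) + 0.101·(4.03,-3.41) = (2.8523,-1.4322)
Perimeter = Σ |v_{i+1} − v_i|:
  edge 1→2: √(-1.1065² + 1.1467²) = 1.5934 (running 1.5934)
  edge 2→3: √(-3.3449² + 1.2608²) = 3.5747 (running 5.1681)
  edge 3→4: √(-0.2688² + -3.1439²) = 3.1554 (running 8.3235)
  edge 4→5: √(0.5016² + -4.2115²) = 4.2413 (running 12.5648)
  edge 5→6: √(3.3120² + -0.5277²) = 3.3538 (running 15.9186)
  edge 6→7: √(0.9506² + 0.5224²) = 1.0847 (running 17.0033)
  edge 7→8: √(1.0455² + 2.3316²) = 2.5553 (running 19.5585)
  edge 8→1: √(-1.0895² + 2.6216²) = 2.8390 (running 22.3975)
Perimeter = 22.3975

Perimeter at t=0.101: 22.3975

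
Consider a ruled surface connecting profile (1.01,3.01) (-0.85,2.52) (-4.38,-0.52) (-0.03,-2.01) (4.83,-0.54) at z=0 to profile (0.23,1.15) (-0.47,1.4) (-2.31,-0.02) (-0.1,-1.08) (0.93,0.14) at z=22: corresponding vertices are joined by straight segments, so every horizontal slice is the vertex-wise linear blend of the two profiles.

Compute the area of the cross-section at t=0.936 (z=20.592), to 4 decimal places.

Area at t=0.936: 5.1214

Cross-section at t=0.936: each vertex is (1-t)·p0[i] + t·p1[i].
  v1: (1-0.936)·(1.01,3.01) + 0.936·(0.23,1.15) = (0.2799,1.2690)
  v2: (1-0.936)·(-0.85,2.52) + 0.936·(-0.47,1.4) = (-0.4943,1.4717)
  v3: (1-0.936)·(-4.38,-0.52) + 0.936·(-2.31,-0.02) = (-2.4425,-0.0520)
  v4: (1-0.936)·(-0.03,-2.01) + 0.936·(-0.1,-1.08) = (-0.0955,-1.1395)
  v5: (1-0.936)·(4.83,-0.54) + 0.936·(0.93,0.14) = (1.1796,0.0965)
Shoelace sum Σ(x_i·y_{i+1} − x_{i+1}·y_i):
  i=1: 0.2799·1.4717 − -0.4943·1.2690 = +1.0393 (running +1.0393)
  i=2: -0.4943·-0.0520 − -2.4425·1.4717 = +3.6203 (running +4.6595)
  i=3: -2.4425·-1.1395 − -0.0955·-0.0520 = +2.7783 (running +7.4378)
  i=4: -0.0955·0.0965 − 1.1796·-1.1395 = +1.3350 (running +8.7728)
  i=5: 1.1796·1.2690 − 0.2799·0.0965 = +1.4700 (running +10.2427)
Area = |Σ|/2 = |10.2427|/2 = 5.1214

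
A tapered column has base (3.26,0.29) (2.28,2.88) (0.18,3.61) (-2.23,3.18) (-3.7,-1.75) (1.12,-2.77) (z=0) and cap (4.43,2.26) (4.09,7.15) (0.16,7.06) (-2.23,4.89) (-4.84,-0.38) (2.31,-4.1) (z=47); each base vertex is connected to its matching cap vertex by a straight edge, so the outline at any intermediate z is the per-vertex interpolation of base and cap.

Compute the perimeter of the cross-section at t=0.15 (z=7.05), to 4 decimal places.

Perimeter at t=0.15: 22.7748

Cross-section at t=0.15: each vertex is (1-t)·p0[i] + t·p1[i].
  v1: (1-0.15)·(3.26,0.29) + 0.15·(4.43,2.26) = (3.4355,0.5855)
  v2: (1-0.15)·(2.28,2.88) + 0.15·(4.09,7.15) = (2.5515,3.5205)
  v3: (1-0.15)·(0.18,3.61) + 0.15·(0.16,7.06) = (0.1770,4.1275)
  v4: (1-0.15)·(-2.23,3.18) + 0.15·(-2.23,4.89) = (-2.2300,3.4365)
  v5: (1-0.15)·(-3.7,-1.75) + 0.15·(-4.84,-0.38) = (-3.8710,-1.5445)
  v6: (1-0.15)·(1.12,-2.77) + 0.15·(2.31,-4.1) = (1.2985,-2.9695)
Perimeter = Σ |v_{i+1} − v_i|:
  edge 1→2: √(-0.8840² + 2.9350²) = 3.0652 (running 3.0652)
  edge 2→3: √(-2.3745² + 0.6070²) = 2.4509 (running 5.5161)
  edge 3→4: √(-2.4070² + -0.6910²) = 2.5042 (running 8.0203)
  edge 4→5: √(-1.6410² + -4.9810²) = 5.2444 (running 13.2647)
  edge 5→6: √(5.1695² + -1.4250²) = 5.3623 (running 18.6270)
  edge 6→1: √(2.1370² + 3.5550²) = 4.1479 (running 22.7748)
Perimeter = 22.7748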